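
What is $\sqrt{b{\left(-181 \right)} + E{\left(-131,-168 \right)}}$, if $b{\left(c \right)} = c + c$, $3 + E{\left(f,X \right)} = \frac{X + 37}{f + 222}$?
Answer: $\frac{i \sqrt{3034486}}{91} \approx 19.143 i$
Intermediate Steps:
$E{\left(f,X \right)} = -3 + \frac{37 + X}{222 + f}$ ($E{\left(f,X \right)} = -3 + \frac{X + 37}{f + 222} = -3 + \frac{37 + X}{222 + f}$)
$b{\left(c \right)} = 2 c$
$\sqrt{b{\left(-181 \right)} + E{\left(-131,-168 \right)}} = \sqrt{2 \left(-181\right) + \frac{-629 - 168 - -393}{222 - 131}} = \sqrt{-362 + \frac{-629 - 168 + 393}{91}} = \sqrt{-362 + \frac{1}{91} \left(-404\right)} = \sqrt{-362 - \frac{404}{91}} = \sqrt{- \frac{33346}{91}} = \frac{i \sqrt{3034486}}{91}$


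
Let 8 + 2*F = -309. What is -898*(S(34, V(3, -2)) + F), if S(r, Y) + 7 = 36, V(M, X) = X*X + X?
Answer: 116291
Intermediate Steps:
V(M, X) = X + X² (V(M, X) = X² + X = X + X²)
F = -317/2 (F = -4 + (½)*(-309) = -4 - 309/2 = -317/2 ≈ -158.50)
S(r, Y) = 29 (S(r, Y) = -7 + 36 = 29)
-898*(S(34, V(3, -2)) + F) = -898*(29 - 317/2) = -898*(-259/2) = 116291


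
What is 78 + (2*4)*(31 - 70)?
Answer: -234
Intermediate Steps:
78 + (2*4)*(31 - 70) = 78 + 8*(-39) = 78 - 312 = -234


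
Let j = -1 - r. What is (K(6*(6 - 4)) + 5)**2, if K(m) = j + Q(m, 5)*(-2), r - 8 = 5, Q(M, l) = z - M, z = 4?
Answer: 49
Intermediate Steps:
Q(M, l) = 4 - M
r = 13 (r = 8 + 5 = 13)
j = -14 (j = -1 - 1*13 = -1 - 13 = -14)
K(m) = -22 + 2*m (K(m) = -14 + (4 - m)*(-2) = -14 + (-8 + 2*m) = -22 + 2*m)
(K(6*(6 - 4)) + 5)**2 = ((-22 + 2*(6*(6 - 4))) + 5)**2 = ((-22 + 2*(6*2)) + 5)**2 = ((-22 + 2*12) + 5)**2 = ((-22 + 24) + 5)**2 = (2 + 5)**2 = 7**2 = 49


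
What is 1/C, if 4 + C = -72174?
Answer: -1/72178 ≈ -1.3855e-5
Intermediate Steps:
C = -72178 (C = -4 - 72174 = -72178)
1/C = 1/(-72178) = -1/72178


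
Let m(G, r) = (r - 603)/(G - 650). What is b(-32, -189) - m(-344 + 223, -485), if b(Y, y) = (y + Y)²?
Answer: 37655323/771 ≈ 48840.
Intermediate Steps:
m(G, r) = (-603 + r)/(-650 + G)
b(Y, y) = (Y + y)²
b(-32, -189) - m(-344 + 223, -485) = (-32 - 189)² - (-603 - 485)/(-650 + (-344 + 223)) = (-221)² - (-1088)/(-650 - 121) = 48841 - (-1088)/(-771) = 48841 - (-1)*(-1088)/771 = 48841 - 1*1088/771 = 48841 - 1088/771 = 37655323/771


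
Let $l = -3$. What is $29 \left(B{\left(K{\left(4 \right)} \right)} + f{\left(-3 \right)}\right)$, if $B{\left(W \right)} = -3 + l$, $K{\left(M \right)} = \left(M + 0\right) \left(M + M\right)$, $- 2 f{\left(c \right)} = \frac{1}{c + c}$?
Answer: $- \frac{2059}{12} \approx -171.58$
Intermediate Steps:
$f{\left(c \right)} = - \frac{1}{4 c}$ ($f{\left(c \right)} = - \frac{1}{2 \left(c + c\right)} = - \frac{1}{2 \cdot 2 c} = - \frac{\frac{1}{2} \frac{1}{c}}{2} = - \frac{1}{4 c}$)
$K{\left(M \right)} = 2 M^{2}$ ($K{\left(M \right)} = M 2 M = 2 M^{2}$)
$B{\left(W \right)} = -6$ ($B{\left(W \right)} = -3 - 3 = -6$)
$29 \left(B{\left(K{\left(4 \right)} \right)} + f{\left(-3 \right)}\right) = 29 \left(-6 - \frac{1}{4 \left(-3\right)}\right) = 29 \left(-6 - - \frac{1}{12}\right) = 29 \left(-6 + \frac{1}{12}\right) = 29 \left(- \frac{71}{12}\right) = - \frac{2059}{12}$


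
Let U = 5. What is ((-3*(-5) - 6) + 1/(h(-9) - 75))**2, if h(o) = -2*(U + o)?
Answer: 362404/4489 ≈ 80.732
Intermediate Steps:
h(o) = -10 - 2*o (h(o) = -2*(5 + o) = -10 - 2*o)
((-3*(-5) - 6) + 1/(h(-9) - 75))**2 = ((-3*(-5) - 6) + 1/((-10 - 2*(-9)) - 75))**2 = ((15 - 6) + 1/((-10 + 18) - 75))**2 = (9 + 1/(8 - 75))**2 = (9 + 1/(-67))**2 = (9 - 1/67)**2 = (602/67)**2 = 362404/4489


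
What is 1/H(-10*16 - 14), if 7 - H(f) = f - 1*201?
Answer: 1/382 ≈ 0.0026178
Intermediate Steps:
H(f) = 208 - f (H(f) = 7 - (f - 1*201) = 7 - (f - 201) = 7 - (-201 + f) = 7 + (201 - f) = 208 - f)
1/H(-10*16 - 14) = 1/(208 - (-10*16 - 14)) = 1/(208 - (-160 - 14)) = 1/(208 - 1*(-174)) = 1/(208 + 174) = 1/382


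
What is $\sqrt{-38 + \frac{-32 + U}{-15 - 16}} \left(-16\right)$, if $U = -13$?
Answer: $- \frac{16 i \sqrt{35123}}{31} \approx - 96.728 i$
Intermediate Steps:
$\sqrt{-38 + \frac{-32 + U}{-15 - 16}} \left(-16\right) = \sqrt{-38 + \frac{-32 - 13}{-15 - 16}} \left(-16\right) = \sqrt{-38 - \frac{45}{-31}} \left(-16\right) = \sqrt{-38 - - \frac{45}{31}} \left(-16\right) = \sqrt{-38 + \frac{45}{31}} \left(-16\right) = \sqrt{- \frac{1133}{31}} \left(-16\right) = \frac{i \sqrt{35123}}{31} \left(-16\right) = - \frac{16 i \sqrt{35123}}{31}$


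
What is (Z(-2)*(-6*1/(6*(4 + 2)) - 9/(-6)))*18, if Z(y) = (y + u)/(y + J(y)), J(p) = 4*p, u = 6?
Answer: -48/5 ≈ -9.6000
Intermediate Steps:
Z(y) = (6 + y)/(5*y) (Z(y) = (y + 6)/(y + 4*y) = (6 + y)/((5*y)) = (6 + y)*(1/(5*y)) = (6 + y)/(5*y))
(Z(-2)*(-6*1/(6*(4 + 2)) - 9/(-6)))*18 = (((⅕)*(6 - 2)/(-2))*(-6*1/(6*(4 + 2)) - 9/(-6)))*18 = (((⅕)*(-½)*4)*(-6/(6*6) - 9*(-⅙)))*18 = -2*(-6/36 + 3/2)/5*18 = -2*(-6*1/36 + 3/2)/5*18 = -2*(-⅙ + 3/2)/5*18 = -⅖*4/3*18 = -8/15*18 = -48/5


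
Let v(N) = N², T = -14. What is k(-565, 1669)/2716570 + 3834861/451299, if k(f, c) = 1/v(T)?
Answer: 680620998806073/80097707862760 ≈ 8.4974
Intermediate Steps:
k(f, c) = 1/196 (k(f, c) = 1/((-14)²) = 1/196)
k(-565, 1669)/2716570 + 3834861/451299 = (1/196)/2716570 + 3834861/451299 = (1/196)*(1/2716570) + 3834861*(1/451299) = 1/532447720 + 1278287/150433 = 680620998806073/80097707862760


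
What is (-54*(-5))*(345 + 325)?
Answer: 180900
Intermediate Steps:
(-54*(-5))*(345 + 325) = 270*670 = 180900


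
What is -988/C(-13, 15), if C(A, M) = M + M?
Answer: -494/15 ≈ -32.933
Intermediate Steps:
C(A, M) = 2*M
-988/C(-13, 15) = -988/(2*15) = -988/30 = -988*1/30 = -494/15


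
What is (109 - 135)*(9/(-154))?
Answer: 117/77 ≈ 1.5195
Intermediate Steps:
(109 - 135)*(9/(-154)) = -234*(-1)/154 = -26*(-9/154) = 117/77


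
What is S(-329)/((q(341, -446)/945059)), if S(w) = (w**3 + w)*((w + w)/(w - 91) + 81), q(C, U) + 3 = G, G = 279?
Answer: -41681816698229687/4140 ≈ -1.0068e+13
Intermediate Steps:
q(C, U) = 276 (q(C, U) = -3 + 279 = 276)
S(w) = (81 + 2*w/(-91 + w))*(w + w**3) (S(w) = (w + w**3)*((2*w)/(-91 + w) + 81) = (w + w**3)*(2*w/(-91 + w) + 81) = (w + w**3)*(81 + 2*w/(-91 + w)) = (81 + 2*w/(-91 + w))*(w + w**3))
S(-329)/((q(341, -446)/945059)) = (-329*(-7371 - 7371*(-329)**2 + 83*(-329) + 83*(-329)**3)/(-91 - 329))/((276/945059)) = (-329*(-7371 - 7371*108241 - 27307 + 83*(-35611289))/(-420))/((276*(1/945059))) = (-329*(-1/420)*(-7371 - 797844411 - 27307 - 2955736987))/(276/945059) = -329*(-1/420)*(-3753616076)*(945059/276) = -44104988893/15*945059/276 = -41681816698229687/4140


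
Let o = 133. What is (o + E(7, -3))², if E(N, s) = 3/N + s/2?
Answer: 3411409/196 ≈ 17405.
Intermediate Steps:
E(N, s) = s/2 + 3/N (E(N, s) = 3/N + s*(½) = 3/N + s/2 = s/2 + 3/N)
(o + E(7, -3))² = (133 + ((½)*(-3) + 3/7))² = (133 + (-3/2 + 3*(⅐)))² = (133 + (-3/2 + 3/7))² = (133 - 15/14)² = (1847/14)² = 3411409/196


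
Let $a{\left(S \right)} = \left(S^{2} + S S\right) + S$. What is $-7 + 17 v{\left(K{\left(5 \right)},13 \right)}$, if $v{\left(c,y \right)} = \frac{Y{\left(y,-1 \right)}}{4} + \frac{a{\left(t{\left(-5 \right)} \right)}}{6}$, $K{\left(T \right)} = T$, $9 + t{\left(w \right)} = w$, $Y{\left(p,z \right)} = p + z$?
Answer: $1115$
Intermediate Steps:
$t{\left(w \right)} = -9 + w$
$a{\left(S \right)} = S + 2 S^{2}$ ($a{\left(S \right)} = \left(S^{2} + S^{2}\right) + S = 2 S^{2} + S = S + 2 S^{2}$)
$v{\left(c,y \right)} = \frac{251}{4} + \frac{y}{4}$ ($v{\left(c,y \right)} = \frac{y - 1}{4} + \frac{\left(-9 - 5\right) \left(1 + 2 \left(-9 - 5\right)\right)}{6} = \left(-1 + y\right) \frac{1}{4} + - 14 \left(1 + 2 \left(-14\right)\right) \frac{1}{6} = \left(- \frac{1}{4} + \frac{y}{4}\right) + - 14 \left(1 - 28\right) \frac{1}{6} = \left(- \frac{1}{4} + \frac{y}{4}\right) + \left(-14\right) \left(-27\right) \frac{1}{6} = \left(- \frac{1}{4} + \frac{y}{4}\right) + 378 \cdot \frac{1}{6} = \left(- \frac{1}{4} + \frac{y}{4}\right) + 63 = \frac{251}{4} + \frac{y}{4}$)
$-7 + 17 v{\left(K{\left(5 \right)},13 \right)} = -7 + 17 \left(\frac{251}{4} + \frac{1}{4} \cdot 13\right) = -7 + 17 \left(\frac{251}{4} + \frac{13}{4}\right) = -7 + 17 \cdot 66 = -7 + 1122 = 1115$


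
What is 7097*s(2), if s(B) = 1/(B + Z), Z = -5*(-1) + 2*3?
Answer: 7097/13 ≈ 545.92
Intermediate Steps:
Z = 11 (Z = 5 + 6 = 11)
s(B) = 1/(11 + B) (s(B) = 1/(B + 11) = 1/(11 + B))
7097*s(2) = 7097/(11 + 2) = 7097/13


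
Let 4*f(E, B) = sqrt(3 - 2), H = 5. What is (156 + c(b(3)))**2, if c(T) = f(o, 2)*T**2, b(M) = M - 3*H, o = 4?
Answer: 36864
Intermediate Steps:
f(E, B) = 1/4 (f(E, B) = sqrt(3 - 2)/4 = sqrt(1)/4 = (1/4)*1 = 1/4)
b(M) = -15 + M (b(M) = M - 3*5 = M - 15 = -15 + M)
c(T) = T**2/4
(156 + c(b(3)))**2 = (156 + (-15 + 3)**2/4)**2 = (156 + (1/4)*(-12)**2)**2 = (156 + (1/4)*144)**2 = (156 + 36)**2 = 192**2 = 36864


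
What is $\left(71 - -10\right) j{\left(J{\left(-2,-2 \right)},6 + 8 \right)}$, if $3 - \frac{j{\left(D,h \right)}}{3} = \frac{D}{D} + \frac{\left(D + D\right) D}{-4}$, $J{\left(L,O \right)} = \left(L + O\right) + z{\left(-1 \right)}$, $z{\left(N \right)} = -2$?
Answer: $4860$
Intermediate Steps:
$J{\left(L,O \right)} = -2 + L + O$ ($J{\left(L,O \right)} = \left(L + O\right) - 2 = -2 + L + O$)
$j{\left(D,h \right)} = 6 + \frac{3 D^{2}}{2}$ ($j{\left(D,h \right)} = 9 - 3 \left(\frac{D}{D} + \frac{\left(D + D\right) D}{-4}\right) = 9 - 3 \left(1 + 2 D D \left(- \frac{1}{4}\right)\right) = 9 - 3 \left(1 + 2 D^{2} \left(- \frac{1}{4}\right)\right) = 9 - 3 \left(1 - \frac{D^{2}}{2}\right) = 9 + \left(-3 + \frac{3 D^{2}}{2}\right) = 6 + \frac{3 D^{2}}{2}$)
$\left(71 - -10\right) j{\left(J{\left(-2,-2 \right)},6 + 8 \right)} = \left(71 - -10\right) \left(6 + \frac{3 \left(-2 - 2 - 2\right)^{2}}{2}\right) = \left(71 + 10\right) \left(6 + \frac{3 \left(-6\right)^{2}}{2}\right) = 81 \left(6 + \frac{3}{2} \cdot 36\right) = 81 \left(6 + 54\right) = 81 \cdot 60 = 4860$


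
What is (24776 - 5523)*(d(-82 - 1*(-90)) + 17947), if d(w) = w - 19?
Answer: 345321808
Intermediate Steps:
d(w) = -19 + w
(24776 - 5523)*(d(-82 - 1*(-90)) + 17947) = (24776 - 5523)*((-19 + (-82 - 1*(-90))) + 17947) = 19253*((-19 + (-82 + 90)) + 17947) = 19253*((-19 + 8) + 17947) = 19253*(-11 + 17947) = 19253*17936 = 345321808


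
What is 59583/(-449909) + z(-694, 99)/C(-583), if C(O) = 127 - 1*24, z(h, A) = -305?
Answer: -143359294/46340627 ≈ -3.0936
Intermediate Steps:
C(O) = 103 (C(O) = 127 - 24 = 103)
59583/(-449909) + z(-694, 99)/C(-583) = 59583/(-449909) - 305/103 = 59583*(-1/449909) - 305*1/103 = -59583/449909 - 305/103 = -143359294/46340627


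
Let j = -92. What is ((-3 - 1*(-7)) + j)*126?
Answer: -11088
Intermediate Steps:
((-3 - 1*(-7)) + j)*126 = ((-3 - 1*(-7)) - 92)*126 = ((-3 + 7) - 92)*126 = (4 - 92)*126 = -88*126 = -11088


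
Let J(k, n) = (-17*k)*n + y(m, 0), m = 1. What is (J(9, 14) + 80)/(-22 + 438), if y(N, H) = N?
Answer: -2061/416 ≈ -4.9543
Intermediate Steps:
J(k, n) = 1 - 17*k*n (J(k, n) = (-17*k)*n + 1 = -17*k*n + 1 = 1 - 17*k*n)
(J(9, 14) + 80)/(-22 + 438) = ((1 - 17*9*14) + 80)/(-22 + 438) = ((1 - 2142) + 80)/416 = (-2141 + 80)*(1/416) = -2061*1/416 = -2061/416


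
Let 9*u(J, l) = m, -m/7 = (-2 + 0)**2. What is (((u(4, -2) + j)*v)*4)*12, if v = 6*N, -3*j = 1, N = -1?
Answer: 992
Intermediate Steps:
j = -1/3 (j = -1/3*1 = -1/3 ≈ -0.33333)
v = -6 (v = 6*(-1) = -6)
m = -28 (m = -7*(-2 + 0)**2 = -7*(-2)**2 = -7*4 = -28)
u(J, l) = -28/9 (u(J, l) = (1/9)*(-28) = -28/9)
(((u(4, -2) + j)*v)*4)*12 = (((-28/9 - 1/3)*(-6))*4)*12 = (-31/9*(-6)*4)*12 = ((62/3)*4)*12 = (248/3)*12 = 992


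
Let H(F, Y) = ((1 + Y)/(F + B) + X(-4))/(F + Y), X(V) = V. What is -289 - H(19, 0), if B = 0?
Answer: -104254/361 ≈ -288.79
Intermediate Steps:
H(F, Y) = (-4 + (1 + Y)/F)/(F + Y) (H(F, Y) = ((1 + Y)/(F + 0) - 4)/(F + Y) = ((1 + Y)/F - 4)/(F + Y) = (-4 + (1 + Y)/F)/(F + Y))
-289 - H(19, 0) = -289 - (1 + 0 - 4*19)/(19*(19 + 0)) = -289 - (1 + 0 - 76)/(19*19) = -289 - (-75)/(19*19) = -289 - 1*(-75/361) = -289 + 75/361 = -104254/361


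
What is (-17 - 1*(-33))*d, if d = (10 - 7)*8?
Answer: 384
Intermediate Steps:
d = 24 (d = 3*8 = 24)
(-17 - 1*(-33))*d = (-17 - 1*(-33))*24 = (-17 + 33)*24 = 16*24 = 384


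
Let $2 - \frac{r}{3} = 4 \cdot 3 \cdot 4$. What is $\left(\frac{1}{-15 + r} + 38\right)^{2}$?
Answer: $\frac{33790969}{23409} \approx 1443.5$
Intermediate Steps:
$r = -138$ ($r = 6 - 3 \cdot 4 \cdot 3 \cdot 4 = 6 - 3 \cdot 12 \cdot 4 = 6 - 144 = -138$)
$\left(\frac{1}{-15 + r} + 38\right)^{2} = \left(\frac{1}{-15 - 138} + 38\right)^{2} = \left(\frac{1}{-153} + 38\right)^{2} = \left(- \frac{1}{153} + 38\right)^{2} = \left(\frac{5813}{153}\right)^{2} = \frac{33790969}{23409}$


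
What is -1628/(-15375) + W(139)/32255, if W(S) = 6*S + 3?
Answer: 13076003/99184125 ≈ 0.13184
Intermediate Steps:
W(S) = 3 + 6*S
-1628/(-15375) + W(139)/32255 = -1628/(-15375) + (3 + 6*139)/32255 = -1628*(-1/15375) + (3 + 834)*(1/32255) = 1628/15375 + 837*(1/32255) = 1628/15375 + 837/32255 = 13076003/99184125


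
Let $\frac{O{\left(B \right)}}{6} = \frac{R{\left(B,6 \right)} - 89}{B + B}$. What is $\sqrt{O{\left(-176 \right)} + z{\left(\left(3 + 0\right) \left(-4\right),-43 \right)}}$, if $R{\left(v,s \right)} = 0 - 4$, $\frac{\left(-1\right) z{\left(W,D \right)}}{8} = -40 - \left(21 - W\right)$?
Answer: $\frac{\sqrt{1133693}}{44} \approx 24.199$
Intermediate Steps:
$z{\left(W,D \right)} = 488 - 8 W$ ($z{\left(W,D \right)} = - 8 \left(-40 - \left(21 - W\right)\right) = - 8 \left(-40 + \left(-21 + W\right)\right) = - 8 \left(-61 + W\right) = 488 - 8 W$)
$R{\left(v,s \right)} = -4$ ($R{\left(v,s \right)} = 0 - 4 = -4$)
$O{\left(B \right)} = - \frac{279}{B}$ ($O{\left(B \right)} = 6 \frac{-4 - 89}{B + B} = 6 \left(- \frac{93}{2 B}\right) = - \frac{279}{B}$)
$\sqrt{O{\left(-176 \right)} + z{\left(\left(3 + 0\right) \left(-4\right),-43 \right)}} = \sqrt{- \frac{279}{-176} + \left(488 - 8 \left(3 + 0\right) \left(-4\right)\right)} = \sqrt{\left(-279\right) \left(- \frac{1}{176}\right) + \left(488 - 8 \cdot 3 \left(-4\right)\right)} = \sqrt{\frac{279}{176} + \left(488 - -96\right)} = \sqrt{\frac{279}{176} + \left(488 + 96\right)} = \sqrt{\frac{279}{176} + 584} = \sqrt{\frac{103063}{176}} = \frac{\sqrt{1133693}}{44}$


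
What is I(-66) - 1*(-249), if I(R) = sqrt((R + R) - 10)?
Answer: 249 + I*sqrt(142) ≈ 249.0 + 11.916*I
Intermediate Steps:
I(R) = sqrt(-10 + 2*R) (I(R) = sqrt(2*R - 10) = sqrt(-10 + 2*R))
I(-66) - 1*(-249) = sqrt(-10 + 2*(-66)) - 1*(-249) = sqrt(-10 - 132) + 249 = sqrt(-142) + 249 = I*sqrt(142) + 249 = 249 + I*sqrt(142)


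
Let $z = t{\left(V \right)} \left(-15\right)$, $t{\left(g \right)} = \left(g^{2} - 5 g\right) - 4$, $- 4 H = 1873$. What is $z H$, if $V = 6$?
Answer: $\frac{28095}{2} \approx 14048.0$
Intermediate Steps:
$H = - \frac{1873}{4}$ ($H = \left(- \frac{1}{4}\right) 1873 = - \frac{1873}{4} \approx -468.25$)
$t{\left(g \right)} = -4 + g^{2} - 5 g$
$z = -30$ ($z = \left(-4 + 6^{2} - 30\right) \left(-15\right) = \left(-4 + 36 - 30\right) \left(-15\right) = 2 \left(-15\right) = -30$)
$z H = \left(-30\right) \left(- \frac{1873}{4}\right) = \frac{28095}{2}$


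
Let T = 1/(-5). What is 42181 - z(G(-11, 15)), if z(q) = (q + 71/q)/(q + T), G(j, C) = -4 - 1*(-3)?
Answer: 42121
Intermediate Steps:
T = -1/5 ≈ -0.20000
G(j, C) = -1 (G(j, C) = -4 + 3 = -1)
z(q) = (q + 71/q)/(-1/5 + q) (z(q) = (q + 71/q)/(q - 1/5) = (q + 71/q)/(-1/5 + q))
42181 - z(G(-11, 15)) = 42181 - 5*(71 + (-1)**2)/((-1)*(-1 + 5*(-1))) = 42181 - 5*(-1)*(71 + 1)/(-1 - 5) = 42181 - 5*(-1)*72/(-6) = 42181 - 5*(-1)*(-1)*72/6 = 42181 - 1*60 = 42181 - 60 = 42121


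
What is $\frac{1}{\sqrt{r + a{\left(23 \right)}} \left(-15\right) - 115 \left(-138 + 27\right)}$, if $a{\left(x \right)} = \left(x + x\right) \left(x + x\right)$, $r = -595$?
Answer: $\frac{1}{12180} \approx 8.2102 \cdot 10^{-5}$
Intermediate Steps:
$a{\left(x \right)} = 4 x^{2}$ ($a{\left(x \right)} = 2 x 2 x = 4 x^{2}$)
$\frac{1}{\sqrt{r + a{\left(23 \right)}} \left(-15\right) - 115 \left(-138 + 27\right)} = \frac{1}{\sqrt{-595 + 4 \cdot 23^{2}} \left(-15\right) - 115 \left(-138 + 27\right)} = \frac{1}{\sqrt{-595 + 4 \cdot 529} \left(-15\right) - -12765} = \frac{1}{\sqrt{-595 + 2116} \left(-15\right) + 12765} = \frac{1}{\sqrt{1521} \left(-15\right) + 12765} = \frac{1}{39 \left(-15\right) + 12765} = \frac{1}{-585 + 12765} = \frac{1}{12180}$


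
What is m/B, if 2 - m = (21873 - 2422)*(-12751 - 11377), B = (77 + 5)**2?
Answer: 234656865/3362 ≈ 69797.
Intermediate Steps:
B = 6724 (B = 82**2 = 6724)
m = 469313730 (m = 2 - (21873 - 2422)*(-12751 - 11377) = 2 - 19451*(-24128) = 2 - 1*(-469313728) = 2 + 469313728 = 469313730)
m/B = 469313730/6724 = 469313730*(1/6724) = 234656865/3362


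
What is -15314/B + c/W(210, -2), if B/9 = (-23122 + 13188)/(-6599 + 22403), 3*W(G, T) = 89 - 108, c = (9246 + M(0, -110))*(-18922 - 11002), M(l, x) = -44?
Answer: 4103404483996/94373 ≈ 4.3481e+7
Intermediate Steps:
c = -275360648 (c = (9246 - 44)*(-18922 - 11002) = 9202*(-29924) = -275360648)
W(G, T) = -19/3 (W(G, T) = (89 - 108)/3 = (⅓)*(-19) = -19/3)
B = -4967/878 (B = 9*((-23122 + 13188)/(-6599 + 22403)) = 9*(-9934/15804) = 9*(-9934*1/15804) = 9*(-4967/7902) = -4967/878 ≈ -5.6572)
-15314/B + c/W(210, -2) = -15314/(-4967/878) - 275360648/(-19/3) = -15314*(-878/4967) - 275360648*(-3/19) = 13445692/4967 + 826081944/19 = 4103404483996/94373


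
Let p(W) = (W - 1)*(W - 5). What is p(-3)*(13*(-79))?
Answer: -32864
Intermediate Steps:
p(W) = (-1 + W)*(-5 + W)
p(-3)*(13*(-79)) = (5 + (-3)² - 6*(-3))*(13*(-79)) = (5 + 9 + 18)*(-1027) = 32*(-1027) = -32864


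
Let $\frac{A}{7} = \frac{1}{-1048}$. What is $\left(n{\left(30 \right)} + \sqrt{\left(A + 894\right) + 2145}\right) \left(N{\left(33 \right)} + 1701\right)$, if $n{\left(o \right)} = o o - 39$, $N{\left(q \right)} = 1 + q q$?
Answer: $2403051 + \frac{2791 \sqrt{834434630}}{524} \approx 2.5569 \cdot 10^{6}$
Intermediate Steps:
$A = - \frac{7}{1048}$ ($A = \frac{7}{-1048} = 7 \left(- \frac{1}{1048}\right) = - \frac{7}{1048} \approx -0.0066794$)
$N{\left(q \right)} = 1 + q^{2}$
$n{\left(o \right)} = -39 + o^{2}$ ($n{\left(o \right)} = o^{2} - 39 = -39 + o^{2}$)
$\left(n{\left(30 \right)} + \sqrt{\left(A + 894\right) + 2145}\right) \left(N{\left(33 \right)} + 1701\right) = \left(\left(-39 + 30^{2}\right) + \sqrt{\left(- \frac{7}{1048} + 894\right) + 2145}\right) \left(\left(1 + 33^{2}\right) + 1701\right) = \left(\left(-39 + 900\right) + \sqrt{\frac{936905}{1048} + 2145}\right) \left(\left(1 + 1089\right) + 1701\right) = \left(861 + \sqrt{\frac{3184865}{1048}}\right) \left(1090 + 1701\right) = \left(861 + \frac{\sqrt{834434630}}{524}\right) 2791 = 2403051 + \frac{2791 \sqrt{834434630}}{524}$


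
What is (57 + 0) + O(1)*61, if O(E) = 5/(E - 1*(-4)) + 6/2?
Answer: 301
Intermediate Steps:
O(E) = 3 + 5/(4 + E) (O(E) = 5/(E + 4) + 6*(½) = 5/(4 + E) + 3 = 3 + 5/(4 + E))
(57 + 0) + O(1)*61 = (57 + 0) + ((17 + 3*1)/(4 + 1))*61 = 57 + ((17 + 3)/5)*61 = 57 + ((⅕)*20)*61 = 57 + 4*61 = 57 + 244 = 301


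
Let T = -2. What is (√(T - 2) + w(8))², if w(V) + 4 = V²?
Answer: 3596 + 240*I ≈ 3596.0 + 240.0*I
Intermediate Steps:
w(V) = -4 + V²
(√(T - 2) + w(8))² = (√(-2 - 2) + (-4 + 8²))² = (√(-4) + (-4 + 64))² = (2*I + 60)² = (60 + 2*I)²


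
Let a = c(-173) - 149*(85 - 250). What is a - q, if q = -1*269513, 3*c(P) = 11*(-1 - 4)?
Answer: 882239/3 ≈ 2.9408e+5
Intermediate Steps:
c(P) = -55/3 (c(P) = (11*(-1 - 4))/3 = (11*(-5))/3 = (⅓)*(-55) = -55/3)
q = -269513
a = 73700/3 (a = -55/3 - 149*(85 - 250) = -55/3 - 149*(-165) = -55/3 + 24585 = 73700/3 ≈ 24567.)
a - q = 73700/3 - 1*(-269513) = 73700/3 + 269513 = 882239/3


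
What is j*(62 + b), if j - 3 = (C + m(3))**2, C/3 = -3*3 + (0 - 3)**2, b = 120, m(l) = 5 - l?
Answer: 1274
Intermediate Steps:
C = 0 (C = 3*(-3*3 + (0 - 3)**2) = 3*(-9 + (-3)**2) = 3*(-9 + 9) = 3*0 = 0)
j = 7 (j = 3 + (0 + (5 - 1*3))**2 = 3 + (0 + (5 - 3))**2 = 3 + (0 + 2)**2 = 3 + 2**2 = 3 + 4 = 7)
j*(62 + b) = 7*(62 + 120) = 7*182 = 1274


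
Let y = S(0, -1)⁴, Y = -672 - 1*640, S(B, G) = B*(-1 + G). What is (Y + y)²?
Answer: 1721344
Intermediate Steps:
Y = -1312 (Y = -672 - 640 = -1312)
y = 0 (y = (0*(-1 - 1))⁴ = (0*(-2))⁴ = 0⁴ = 0)
(Y + y)² = (-1312 + 0)² = (-1312)² = 1721344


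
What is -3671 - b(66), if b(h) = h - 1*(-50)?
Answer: -3787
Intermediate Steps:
b(h) = 50 + h (b(h) = h + 50 = 50 + h)
-3671 - b(66) = -3671 - (50 + 66) = -3671 - 1*116 = -3671 - 116 = -3787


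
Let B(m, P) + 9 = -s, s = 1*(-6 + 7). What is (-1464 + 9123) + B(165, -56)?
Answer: 7649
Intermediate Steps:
s = 1 (s = 1*1 = 1)
B(m, P) = -10 (B(m, P) = -9 - 1*1 = -9 - 1 = -10)
(-1464 + 9123) + B(165, -56) = (-1464 + 9123) - 10 = 7659 - 10 = 7649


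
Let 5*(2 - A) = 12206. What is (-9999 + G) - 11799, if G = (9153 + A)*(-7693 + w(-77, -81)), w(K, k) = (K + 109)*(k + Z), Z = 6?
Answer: -338920907/5 ≈ -6.7784e+7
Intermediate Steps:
A = -12196/5 (A = 2 - 1/5*12206 = 2 - 12206/5 = -12196/5 ≈ -2439.2)
w(K, k) = (6 + k)*(109 + K) (w(K, k) = (K + 109)*(k + 6) = (109 + K)*(6 + k) = (6 + k)*(109 + K))
G = -338811917/5 (G = (9153 - 12196/5)*(-7693 + (654 + 6*(-77) + 109*(-81) - 77*(-81))) = 33569*(-7693 + (654 - 462 - 8829 + 6237))/5 = 33569*(-7693 - 2400)/5 = (33569/5)*(-10093) = -338811917/5 ≈ -6.7762e+7)
(-9999 + G) - 11799 = (-9999 - 338811917/5) - 11799 = -338861912/5 - 11799 = -338920907/5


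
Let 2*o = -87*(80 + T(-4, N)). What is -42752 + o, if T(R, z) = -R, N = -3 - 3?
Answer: -46406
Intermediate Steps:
N = -6
o = -3654 (o = (-87*(80 - 1*(-4)))/2 = (-87*(80 + 4))/2 = (-87*84)/2 = (1/2)*(-7308) = -3654)
-42752 + o = -42752 - 3654 = -46406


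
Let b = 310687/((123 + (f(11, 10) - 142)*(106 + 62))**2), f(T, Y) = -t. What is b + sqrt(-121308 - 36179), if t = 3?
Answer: 310687/587432169 + I*sqrt(157487) ≈ 0.00052889 + 396.85*I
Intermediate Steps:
f(T, Y) = -3 (f(T, Y) = -1*3 = -3)
b = 310687/587432169 (b = 310687/((123 + (-3 - 142)*(106 + 62))**2) = 310687/((123 - 145*168)**2) = 310687/((123 - 24360)**2) = 310687/((-24237)**2) = 310687/587432169 ≈ 0.00052889)
b + sqrt(-121308 - 36179) = 310687/587432169 + sqrt(-121308 - 36179) = 310687/587432169 + sqrt(-157487) = 310687/587432169 + I*sqrt(157487)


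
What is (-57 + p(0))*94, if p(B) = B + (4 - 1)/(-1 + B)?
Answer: -5640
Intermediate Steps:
p(B) = B + 3/(-1 + B)
(-57 + p(0))*94 = (-57 + (3 + 0² - 1*0)/(-1 + 0))*94 = (-57 + (3 + 0 + 0)/(-1))*94 = (-57 - 1*3)*94 = (-57 - 3)*94 = -60*94 = -5640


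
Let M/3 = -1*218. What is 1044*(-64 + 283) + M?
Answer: 227982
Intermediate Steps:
M = -654 (M = 3*(-1*218) = 3*(-218) = -654)
1044*(-64 + 283) + M = 1044*(-64 + 283) - 654 = 1044*219 - 654 = 228636 - 654 = 227982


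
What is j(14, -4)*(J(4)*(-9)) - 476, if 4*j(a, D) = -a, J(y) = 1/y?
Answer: -3745/8 ≈ -468.13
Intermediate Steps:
J(y) = 1/y
j(a, D) = -a/4 (j(a, D) = (-a)/4 = -a/4)
j(14, -4)*(J(4)*(-9)) - 476 = (-¼*14)*(-9/4) - 476 = -7*(-9)/8 - 476 = -7/2*(-9/4) - 476 = 63/8 - 476 = -3745/8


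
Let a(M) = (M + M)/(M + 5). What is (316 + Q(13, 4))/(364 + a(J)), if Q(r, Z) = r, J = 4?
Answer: 2961/3284 ≈ 0.90164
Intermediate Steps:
a(M) = 2*M/(5 + M) (a(M) = (2*M)/(5 + M) = 2*M/(5 + M))
(316 + Q(13, 4))/(364 + a(J)) = (316 + 13)/(364 + 2*4/(5 + 4)) = 329/(364 + 2*4/9) = 329/(364 + 2*4*(⅑)) = 329/(364 + 8/9) = 329/(3284/9) = 329*(9/3284) = 2961/3284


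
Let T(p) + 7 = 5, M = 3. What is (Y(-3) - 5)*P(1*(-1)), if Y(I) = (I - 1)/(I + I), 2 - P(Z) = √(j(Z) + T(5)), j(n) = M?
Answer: -13/3 ≈ -4.3333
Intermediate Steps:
j(n) = 3
T(p) = -2 (T(p) = -7 + 5 = -2)
P(Z) = 1 (P(Z) = 2 - √(3 - 2) = 2 - √1 = 2 - 1*1 = 2 - 1 = 1)
Y(I) = (-1 + I)/(2*I) (Y(I) = (-1 + I)/((2*I)) = (-1 + I)*(1/(2*I)) = (-1 + I)/(2*I))
(Y(-3) - 5)*P(1*(-1)) = ((½)*(-1 - 3)/(-3) - 5)*1 = ((½)*(-⅓)*(-4) - 5)*1 = (⅔ - 5)*1 = -13/3*1 = -13/3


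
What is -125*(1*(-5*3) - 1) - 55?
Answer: 1945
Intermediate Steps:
-125*(1*(-5*3) - 1) - 55 = -125*(1*(-15) - 1) - 55 = -125*(-15 - 1) - 55 = -125*(-16) - 55 = 2000 - 55 = 1945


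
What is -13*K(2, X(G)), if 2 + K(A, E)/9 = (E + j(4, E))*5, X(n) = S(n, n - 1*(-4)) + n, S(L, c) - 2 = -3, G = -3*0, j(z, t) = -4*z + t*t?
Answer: 9594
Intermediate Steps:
j(z, t) = t² - 4*z (j(z, t) = -4*z + t² = t² - 4*z)
G = 0
S(L, c) = -1 (S(L, c) = 2 - 3 = -1)
X(n) = -1 + n
K(A, E) = -738 + 45*E + 45*E² (K(A, E) = -18 + 9*((E + (E² - 4*4))*5) = -18 + 9*((E + (E² - 16))*5) = -18 + 9*((E + (-16 + E²))*5) = -18 + 9*((-16 + E + E²)*5) = -18 + 9*(-80 + 5*E + 5*E²) = -18 + (-720 + 45*E + 45*E²) = -738 + 45*E + 45*E²)
-13*K(2, X(G)) = -13*(-738 + 45*(-1 + 0) + 45*(-1 + 0)²) = -13*(-738 + 45*(-1) + 45*(-1)²) = -13*(-738 - 45 + 45*1) = -13*(-738 - 45 + 45) = -13*(-738) = 9594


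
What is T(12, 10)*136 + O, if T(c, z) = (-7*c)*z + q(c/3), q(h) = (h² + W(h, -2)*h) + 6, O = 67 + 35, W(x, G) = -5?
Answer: -113866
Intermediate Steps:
O = 102
q(h) = 6 + h² - 5*h (q(h) = (h² - 5*h) + 6 = 6 + h² - 5*h)
T(c, z) = 6 - 5*c/3 + c²/9 - 7*c*z (T(c, z) = (-7*c)*z + (6 + (c/3)² - 5*c/3) = -7*c*z + (6 + (c*(⅓))² - 5*c/3) = -7*c*z + (6 + (c/3)² - 5*c/3) = -7*c*z + (6 + c²/9 - 5*c/3) = -7*c*z + (6 - 5*c/3 + c²/9) = 6 - 5*c/3 + c²/9 - 7*c*z)
T(12, 10)*136 + O = (6 - 5/3*12 + (⅑)*12² - 7*12*10)*136 + 102 = (6 - 20 + (⅑)*144 - 840)*136 + 102 = (6 - 20 + 16 - 840)*136 + 102 = -838*136 + 102 = -113968 + 102 = -113866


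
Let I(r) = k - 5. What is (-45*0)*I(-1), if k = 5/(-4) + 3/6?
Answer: 0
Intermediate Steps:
k = -¾ (k = 5*(-¼) + 3*(⅙) = -5/4 + ½ = -¾ ≈ -0.75000)
I(r) = -23/4 (I(r) = -¾ - 5 = -23/4)
(-45*0)*I(-1) = -45*0*(-23/4) = 0*(-23/4) = 0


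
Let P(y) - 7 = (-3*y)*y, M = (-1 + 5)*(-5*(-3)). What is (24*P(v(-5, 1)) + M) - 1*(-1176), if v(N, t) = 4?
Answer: 252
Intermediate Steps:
M = 60 (M = 4*15 = 60)
P(y) = 7 - 3*y² (P(y) = 7 + (-3*y)*y = 7 - 3*y²)
(24*P(v(-5, 1)) + M) - 1*(-1176) = (24*(7 - 3*4²) + 60) - 1*(-1176) = (24*(7 - 3*16) + 60) + 1176 = (24*(7 - 48) + 60) + 1176 = (24*(-41) + 60) + 1176 = (-984 + 60) + 1176 = -924 + 1176 = 252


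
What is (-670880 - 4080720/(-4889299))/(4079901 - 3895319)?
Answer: -1640064416200/451238294009 ≈ -3.6346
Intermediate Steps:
(-670880 - 4080720/(-4889299))/(4079901 - 3895319) = (-670880 - 4080720*(-1/4889299))/184582 = (-670880 + 4080720/4889299)*(1/184582) = -3280128832400/4889299*1/184582 = -1640064416200/451238294009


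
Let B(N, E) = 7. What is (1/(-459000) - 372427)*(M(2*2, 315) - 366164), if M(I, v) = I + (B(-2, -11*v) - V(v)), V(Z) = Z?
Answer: 5220458602257539/38250 ≈ 1.3648e+11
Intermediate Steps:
M(I, v) = 7 + I - v (M(I, v) = I + (7 - v) = 7 + I - v)
(1/(-459000) - 372427)*(M(2*2, 315) - 366164) = (1/(-459000) - 372427)*((7 + 2*2 - 1*315) - 366164) = (-1/459000 - 372427)*((7 + 4 - 315) - 366164) = -170943993001*(-304 - 366164)/459000 = -170943993001/459000*(-366468) = 5220458602257539/38250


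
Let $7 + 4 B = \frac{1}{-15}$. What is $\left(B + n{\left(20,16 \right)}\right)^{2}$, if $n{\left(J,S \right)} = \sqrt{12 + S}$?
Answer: $\frac{28009}{900} - \frac{106 \sqrt{7}}{15} \approx 12.424$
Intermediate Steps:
$B = - \frac{53}{30}$ ($B = - \frac{7}{4} + \frac{1}{4 \left(-15\right)} = - \frac{7}{4} + \frac{1}{4} \left(- \frac{1}{15}\right) = - \frac{7}{4} - \frac{1}{60} = - \frac{53}{30} \approx -1.7667$)
$\left(B + n{\left(20,16 \right)}\right)^{2} = \left(- \frac{53}{30} + \sqrt{12 + 16}\right)^{2} = \left(- \frac{53}{30} + \sqrt{28}\right)^{2} = \left(- \frac{53}{30} + 2 \sqrt{7}\right)^{2}$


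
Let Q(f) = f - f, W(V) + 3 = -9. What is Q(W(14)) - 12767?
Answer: -12767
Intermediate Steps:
W(V) = -12 (W(V) = -3 - 9 = -12)
Q(f) = 0
Q(W(14)) - 12767 = 0 - 12767 = -12767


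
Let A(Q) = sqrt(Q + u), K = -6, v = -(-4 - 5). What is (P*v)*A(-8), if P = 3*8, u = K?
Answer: 216*I*sqrt(14) ≈ 808.2*I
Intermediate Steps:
v = 9 (v = -1*(-9) = 9)
u = -6
A(Q) = sqrt(-6 + Q) (A(Q) = sqrt(Q - 6) = sqrt(-6 + Q))
P = 24
(P*v)*A(-8) = (24*9)*sqrt(-6 - 8) = 216*sqrt(-14) = 216*(I*sqrt(14)) = 216*I*sqrt(14)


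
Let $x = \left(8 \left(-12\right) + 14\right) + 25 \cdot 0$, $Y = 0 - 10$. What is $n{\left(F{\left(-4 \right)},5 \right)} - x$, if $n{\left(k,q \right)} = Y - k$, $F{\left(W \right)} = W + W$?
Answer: $80$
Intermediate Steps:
$Y = -10$ ($Y = 0 - 10 = -10$)
$F{\left(W \right)} = 2 W$
$n{\left(k,q \right)} = -10 - k$
$x = -82$ ($x = \left(-96 + 14\right) + 0 = -82 + 0 = -82$)
$n{\left(F{\left(-4 \right)},5 \right)} - x = \left(-10 - 2 \left(-4\right)\right) - -82 = \left(-10 - -8\right) + 82 = \left(-10 + 8\right) + 82 = -2 + 82 = 80$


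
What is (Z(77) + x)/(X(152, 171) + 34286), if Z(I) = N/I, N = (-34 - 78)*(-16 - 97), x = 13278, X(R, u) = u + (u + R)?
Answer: 73933/191290 ≈ 0.38650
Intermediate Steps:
X(R, u) = R + 2*u (X(R, u) = u + (R + u) = R + 2*u)
N = 12656 (N = -112*(-113) = 12656)
Z(I) = 12656/I
(Z(77) + x)/(X(152, 171) + 34286) = (12656/77 + 13278)/((152 + 2*171) + 34286) = (12656*(1/77) + 13278)/((152 + 342) + 34286) = (1808/11 + 13278)/(494 + 34286) = (147866/11)/34780 = (147866/11)*(1/34780) = 73933/191290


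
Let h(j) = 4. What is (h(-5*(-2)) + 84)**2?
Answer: 7744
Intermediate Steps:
(h(-5*(-2)) + 84)**2 = (4 + 84)**2 = 88**2 = 7744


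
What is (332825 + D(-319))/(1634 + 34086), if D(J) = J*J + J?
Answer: 434267/35720 ≈ 12.158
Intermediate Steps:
D(J) = J + J² (D(J) = J² + J = J + J²)
(332825 + D(-319))/(1634 + 34086) = (332825 - 319*(1 - 319))/(1634 + 34086) = (332825 - 319*(-318))/35720 = (332825 + 101442)*(1/35720) = 434267*(1/35720) = 434267/35720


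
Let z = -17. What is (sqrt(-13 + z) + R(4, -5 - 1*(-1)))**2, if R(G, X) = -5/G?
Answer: (5 - 4*I*sqrt(30))**2/16 ≈ -28.438 - 13.693*I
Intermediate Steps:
(sqrt(-13 + z) + R(4, -5 - 1*(-1)))**2 = (sqrt(-13 - 17) - 5/4)**2 = (sqrt(-30) - 5*1/4)**2 = (I*sqrt(30) - 5/4)**2 = (-5/4 + I*sqrt(30))**2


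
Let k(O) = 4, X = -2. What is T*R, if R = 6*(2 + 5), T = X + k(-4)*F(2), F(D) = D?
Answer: 252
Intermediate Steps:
T = 6 (T = -2 + 4*2 = -2 + 8 = 6)
R = 42 (R = 6*7 = 42)
T*R = 6*42 = 252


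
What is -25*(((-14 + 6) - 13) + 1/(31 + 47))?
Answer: 40925/78 ≈ 524.68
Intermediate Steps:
-25*(((-14 + 6) - 13) + 1/(31 + 47)) = -25*((-8 - 13) + 1/78) = -25*(-21 + 1/78) = -25*(-1637/78) = 40925/78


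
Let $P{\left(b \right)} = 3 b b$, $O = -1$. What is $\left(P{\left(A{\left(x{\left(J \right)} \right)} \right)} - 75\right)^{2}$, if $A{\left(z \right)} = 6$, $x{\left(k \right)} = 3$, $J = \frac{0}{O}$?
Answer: $1089$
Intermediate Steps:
$J = 0$ ($J = \frac{0}{-1} = 0 \left(-1\right) = 0$)
$P{\left(b \right)} = 3 b^{2}$
$\left(P{\left(A{\left(x{\left(J \right)} \right)} \right)} - 75\right)^{2} = \left(3 \cdot 6^{2} - 75\right)^{2} = \left(3 \cdot 36 - 75\right)^{2} = \left(108 - 75\right)^{2} = 33^{2} = 1089$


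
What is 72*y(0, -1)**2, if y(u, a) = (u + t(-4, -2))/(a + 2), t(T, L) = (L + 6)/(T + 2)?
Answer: 288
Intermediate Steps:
t(T, L) = (6 + L)/(2 + T)
y(u, a) = (-2 + u)/(2 + a) (y(u, a) = (u + (6 - 2)/(2 - 4))/(a + 2) = (u + 4/(-2))/(2 + a) = (u - 1/2*4)/(2 + a) = (u - 2)/(2 + a) = (-2 + u)/(2 + a))
72*y(0, -1)**2 = 72*((-2 + 0)/(2 - 1))**2 = 72*(-2/1)**2 = 72*(1*(-2))**2 = 72*(-2)**2 = 72*4 = 288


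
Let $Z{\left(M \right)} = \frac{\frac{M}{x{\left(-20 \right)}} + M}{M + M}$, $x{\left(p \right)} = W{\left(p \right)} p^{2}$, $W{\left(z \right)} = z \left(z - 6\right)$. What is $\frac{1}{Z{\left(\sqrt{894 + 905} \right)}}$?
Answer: $\frac{416000}{208001} \approx 2.0$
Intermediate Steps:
$W{\left(z \right)} = z \left(-6 + z\right)$
$x{\left(p \right)} = p^{3} \left(-6 + p\right)$ ($x{\left(p \right)} = p \left(-6 + p\right) p^{2} = p^{3} \left(-6 + p\right)$)
$Z{\left(M \right)} = \frac{208001}{416000}$ ($Z{\left(M \right)} = \frac{\frac{M}{\left(-20\right)^{3} \left(-6 - 20\right)} + M}{M + M} = \frac{\frac{M}{\left(-8000\right) \left(-26\right)} + M}{2 M} = \left(\frac{M}{208000} + M\right) \frac{1}{2 M} = \frac{208001 M}{208000} \frac{1}{2 M} = \frac{208001}{416000}$)
$\frac{1}{Z{\left(\sqrt{894 + 905} \right)}} = \frac{1}{\frac{208001}{416000}} = \frac{416000}{208001}$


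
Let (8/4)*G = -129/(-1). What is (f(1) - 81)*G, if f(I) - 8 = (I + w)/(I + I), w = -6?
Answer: -19479/4 ≈ -4869.8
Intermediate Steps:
f(I) = 8 + (-6 + I)/(2*I) (f(I) = 8 + (I - 6)/(I + I) = 8 + (-6 + I)/((2*I)) = 8 + (-6 + I)*(1/(2*I)) = 8 + (-6 + I)/(2*I))
G = 129/2 (G = (-129/(-1))/2 = (-129*(-1))/2 = (1/2)*129 = 129/2 ≈ 64.500)
(f(1) - 81)*G = ((17/2 - 3/1) - 81)*(129/2) = ((17/2 - 3*1) - 81)*(129/2) = ((17/2 - 3) - 81)*(129/2) = (11/2 - 81)*(129/2) = -151/2*129/2 = -19479/4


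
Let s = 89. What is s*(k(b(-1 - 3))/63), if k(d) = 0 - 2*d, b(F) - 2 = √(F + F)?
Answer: -356/63 - 356*I*√2/63 ≈ -5.6508 - 7.9914*I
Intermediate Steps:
b(F) = 2 + √2*√F (b(F) = 2 + √(F + F) = 2 + √(2*F) = 2 + √2*√F)
k(d) = -2*d
s*(k(b(-1 - 3))/63) = 89*(-2*(2 + √2*√(-1 - 3))/63) = 89*(-2*(2 + √2*√(-4))*(1/63)) = 89*(-2*(2 + √2*(2*I))*(1/63)) = 89*(-2*(2 + 2*I*√2)*(1/63)) = 89*((-4 - 4*I*√2)*(1/63)) = 89*(-4/63 - 4*I*√2/63) = -356/63 - 356*I*√2/63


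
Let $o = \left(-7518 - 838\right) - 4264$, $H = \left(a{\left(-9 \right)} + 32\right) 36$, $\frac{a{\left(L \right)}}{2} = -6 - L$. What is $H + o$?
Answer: $-11252$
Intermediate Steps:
$a{\left(L \right)} = -12 - 2 L$ ($a{\left(L \right)} = 2 \left(-6 - L\right) = -12 - 2 L$)
$H = 1368$ ($H = \left(\left(-12 - -18\right) + 32\right) 36 = \left(\left(-12 + 18\right) + 32\right) 36 = \left(6 + 32\right) 36 = 38 \cdot 36 = 1368$)
$o = -12620$ ($o = -8356 - 4264 = -12620$)
$H + o = 1368 - 12620 = -11252$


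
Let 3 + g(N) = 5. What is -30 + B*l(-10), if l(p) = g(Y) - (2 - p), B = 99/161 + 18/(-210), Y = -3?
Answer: -5682/161 ≈ -35.292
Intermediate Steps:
g(N) = 2 (g(N) = -3 + 5 = 2)
B = 426/805 (B = 99*(1/161) + 18*(-1/210) = 99/161 - 3/35 = 426/805 ≈ 0.52919)
l(p) = p (l(p) = 2 - (2 - p) = 2 + (-2 + p) = p)
-30 + B*l(-10) = -30 + (426/805)*(-10) = -30 - 852/161 = -5682/161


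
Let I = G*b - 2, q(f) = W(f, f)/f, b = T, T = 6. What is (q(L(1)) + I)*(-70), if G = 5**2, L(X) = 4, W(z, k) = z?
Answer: -10430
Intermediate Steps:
b = 6
q(f) = 1 (q(f) = f/f = 1)
G = 25
I = 148 (I = 25*6 - 2 = 150 - 2 = 148)
(q(L(1)) + I)*(-70) = (1 + 148)*(-70) = 149*(-70) = -10430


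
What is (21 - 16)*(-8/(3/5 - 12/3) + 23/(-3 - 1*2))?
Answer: -191/17 ≈ -11.235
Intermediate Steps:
(21 - 16)*(-8/(3/5 - 12/3) + 23/(-3 - 1*2)) = 5*(-8/(3*(⅕) - 12*⅓) + 23/(-3 - 2)) = 5*(-8/(⅗ - 4) + 23/(-5)) = 5*(-8/(-17/5) + 23*(-⅕)) = 5*(-8*(-5/17) - 23/5) = 5*(40/17 - 23/5) = 5*(-191/85) = -191/17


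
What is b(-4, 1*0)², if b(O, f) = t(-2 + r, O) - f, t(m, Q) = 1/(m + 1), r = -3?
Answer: 1/16 ≈ 0.062500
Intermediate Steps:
t(m, Q) = 1/(1 + m)
b(O, f) = -¼ - f (b(O, f) = 1/(1 + (-2 - 3)) - f = 1/(1 - 5) - f = 1/(-4) - f = -¼ - f)
b(-4, 1*0)² = (-¼ - 0)² = (-¼ - 1*0)² = (-¼ + 0)² = (-¼)² = 1/16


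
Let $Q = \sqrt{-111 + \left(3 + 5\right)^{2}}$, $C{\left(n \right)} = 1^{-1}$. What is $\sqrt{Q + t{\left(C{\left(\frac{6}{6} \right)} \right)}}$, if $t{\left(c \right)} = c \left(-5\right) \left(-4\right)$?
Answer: $\sqrt{20 + i \sqrt{47}} \approx 4.5355 + 0.75577 i$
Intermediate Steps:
$C{\left(n \right)} = 1$
$t{\left(c \right)} = 20 c$ ($t{\left(c \right)} = - 5 c \left(-4\right) = 20 c$)
$Q = i \sqrt{47}$ ($Q = \sqrt{-111 + 8^{2}} = \sqrt{-111 + 64} = \sqrt{-47} = i \sqrt{47} \approx 6.8557 i$)
$\sqrt{Q + t{\left(C{\left(\frac{6}{6} \right)} \right)}} = \sqrt{i \sqrt{47} + 20 \cdot 1} = \sqrt{i \sqrt{47} + 20} = \sqrt{20 + i \sqrt{47}}$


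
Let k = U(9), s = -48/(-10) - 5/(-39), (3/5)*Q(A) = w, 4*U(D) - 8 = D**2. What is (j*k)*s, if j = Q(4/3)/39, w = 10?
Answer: 427645/9126 ≈ 46.860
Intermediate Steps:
U(D) = 2 + D**2/4
Q(A) = 50/3 (Q(A) = (5/3)*10 = 50/3)
s = 961/195 (s = -48*(-1/10) - 5*(-1/39) = 24/5 + 5/39 = 961/195 ≈ 4.9282)
k = 89/4 (k = 2 + (1/4)*9**2 = 2 + (1/4)*81 = 2 + 81/4 = 89/4 ≈ 22.250)
j = 50/117 (j = (50/3)/39 = (50/3)*(1/39) = 50/117 ≈ 0.42735)
(j*k)*s = ((50/117)*(89/4))*(961/195) = (2225/234)*(961/195) = 427645/9126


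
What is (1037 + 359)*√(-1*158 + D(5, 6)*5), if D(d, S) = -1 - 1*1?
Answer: 2792*I*√42 ≈ 18094.0*I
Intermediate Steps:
D(d, S) = -2 (D(d, S) = -1 - 1 = -2)
(1037 + 359)*√(-1*158 + D(5, 6)*5) = (1037 + 359)*√(-1*158 - 2*5) = 1396*√(-158 - 10) = 1396*√(-168) = 1396*(2*I*√42) = 2792*I*√42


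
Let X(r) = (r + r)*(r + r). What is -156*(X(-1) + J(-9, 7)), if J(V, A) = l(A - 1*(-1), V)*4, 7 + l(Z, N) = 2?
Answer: 2496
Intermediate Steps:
l(Z, N) = -5 (l(Z, N) = -7 + 2 = -5)
X(r) = 4*r² (X(r) = (2*r)*(2*r) = 4*r²)
J(V, A) = -20 (J(V, A) = -5*4 = -20)
-156*(X(-1) + J(-9, 7)) = -156*(4*(-1)² - 20) = -156*(4*1 - 20) = -156*(4 - 20) = -156*(-16) = 2496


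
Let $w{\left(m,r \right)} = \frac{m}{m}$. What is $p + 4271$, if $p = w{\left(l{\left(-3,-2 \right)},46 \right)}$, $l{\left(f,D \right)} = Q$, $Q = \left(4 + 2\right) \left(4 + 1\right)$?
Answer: $4272$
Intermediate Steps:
$Q = 30$ ($Q = 6 \cdot 5 = 30$)
$l{\left(f,D \right)} = 30$
$w{\left(m,r \right)} = 1$
$p = 1$
$p + 4271 = 1 + 4271 = 4272$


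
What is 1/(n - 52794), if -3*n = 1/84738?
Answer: -254214/13420973917 ≈ -1.8942e-5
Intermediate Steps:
n = -1/254214 (n = -⅓/84738 = -⅓*1/84738 = -1/254214 ≈ -3.9337e-6)
1/(n - 52794) = 1/(-1/254214 - 52794) = 1/(-13420973917/254214) = -254214/13420973917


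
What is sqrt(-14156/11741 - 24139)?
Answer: I*sqrt(3327753449855)/11741 ≈ 155.37*I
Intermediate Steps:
sqrt(-14156/11741 - 24139) = sqrt(-283430155/11741) = I*sqrt(3327753449855)/11741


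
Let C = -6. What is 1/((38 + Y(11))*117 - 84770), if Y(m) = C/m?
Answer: -11/884266 ≈ -1.2440e-5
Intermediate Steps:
Y(m) = -6/m
1/((38 + Y(11))*117 - 84770) = 1/((38 - 6/11)*117 - 84770) = 1/((412/11)*117 - 84770) = 1/(48204/11 - 84770) = 1/(-884266/11) = -11/884266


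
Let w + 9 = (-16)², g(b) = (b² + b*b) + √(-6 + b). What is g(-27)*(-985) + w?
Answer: -1435883 - 985*I*√33 ≈ -1.4359e+6 - 5658.4*I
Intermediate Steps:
g(b) = √(-6 + b) + 2*b² (g(b) = (b² + b²) + √(-6 + b) = 2*b² + √(-6 + b) = √(-6 + b) + 2*b²)
w = 247 (w = -9 + (-16)² = -9 + 256 = 247)
g(-27)*(-985) + w = (√(-6 - 27) + 2*(-27)²)*(-985) + 247 = (√(-33) + 2*729)*(-985) + 247 = (I*√33 + 1458)*(-985) + 247 = (1458 + I*√33)*(-985) + 247 = (-1436130 - 985*I*√33) + 247 = -1435883 - 985*I*√33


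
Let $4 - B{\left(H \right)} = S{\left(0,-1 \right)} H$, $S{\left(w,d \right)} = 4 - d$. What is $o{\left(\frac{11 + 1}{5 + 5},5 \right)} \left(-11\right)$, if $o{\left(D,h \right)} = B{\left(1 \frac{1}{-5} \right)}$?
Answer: $-55$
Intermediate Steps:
$B{\left(H \right)} = 4 - 5 H$ ($B{\left(H \right)} = 4 - \left(4 - -1\right) H = 4 - \left(4 + 1\right) H = 4 - 5 H$)
$o{\left(D,h \right)} = 5$ ($o{\left(D,h \right)} = 4 - 5 \cdot 1 \frac{1}{-5} = 4 - 5 \cdot 1 \left(- \frac{1}{5}\right) = 4 - -1 = 4 + 1 = 5$)
$o{\left(\frac{11 + 1}{5 + 5},5 \right)} \left(-11\right) = 5 \left(-11\right) = -55$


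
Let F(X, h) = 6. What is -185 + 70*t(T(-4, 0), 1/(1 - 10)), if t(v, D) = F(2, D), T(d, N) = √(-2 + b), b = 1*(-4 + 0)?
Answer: 235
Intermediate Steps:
b = -4 (b = 1*(-4) = -4)
T(d, N) = I*√6 (T(d, N) = √(-2 - 4) = √(-6) = I*√6)
t(v, D) = 6
-185 + 70*t(T(-4, 0), 1/(1 - 10)) = -185 + 70*6 = -185 + 420 = 235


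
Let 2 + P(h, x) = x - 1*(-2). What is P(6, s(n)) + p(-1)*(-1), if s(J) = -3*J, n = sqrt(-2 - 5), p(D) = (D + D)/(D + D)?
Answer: -1 - 3*I*sqrt(7) ≈ -1.0 - 7.9373*I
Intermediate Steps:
p(D) = 1 (p(D) = (2*D)/((2*D)) = (2*D)*(1/(2*D)) = 1)
n = I*sqrt(7) (n = sqrt(-7) = I*sqrt(7) ≈ 2.6458*I)
P(h, x) = x (P(h, x) = -2 + (x - 1*(-2)) = -2 + (x + 2) = -2 + (2 + x) = x)
P(6, s(n)) + p(-1)*(-1) = -3*I*sqrt(7) + 1*(-1) = -3*I*sqrt(7) - 1 = -1 - 3*I*sqrt(7)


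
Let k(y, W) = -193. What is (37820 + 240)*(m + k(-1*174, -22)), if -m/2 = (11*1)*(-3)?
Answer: -4833620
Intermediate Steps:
m = 66 (m = -2*11*1*(-3) = -22*(-3) = -2*(-33) = 66)
(37820 + 240)*(m + k(-1*174, -22)) = (37820 + 240)*(66 - 193) = 38060*(-127) = -4833620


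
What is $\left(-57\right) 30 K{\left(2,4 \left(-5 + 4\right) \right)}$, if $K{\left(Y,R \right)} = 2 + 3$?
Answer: $-8550$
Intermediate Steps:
$K{\left(Y,R \right)} = 5$
$\left(-57\right) 30 K{\left(2,4 \left(-5 + 4\right) \right)} = \left(-57\right) 30 \cdot 5 = \left(-1710\right) 5 = -8550$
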